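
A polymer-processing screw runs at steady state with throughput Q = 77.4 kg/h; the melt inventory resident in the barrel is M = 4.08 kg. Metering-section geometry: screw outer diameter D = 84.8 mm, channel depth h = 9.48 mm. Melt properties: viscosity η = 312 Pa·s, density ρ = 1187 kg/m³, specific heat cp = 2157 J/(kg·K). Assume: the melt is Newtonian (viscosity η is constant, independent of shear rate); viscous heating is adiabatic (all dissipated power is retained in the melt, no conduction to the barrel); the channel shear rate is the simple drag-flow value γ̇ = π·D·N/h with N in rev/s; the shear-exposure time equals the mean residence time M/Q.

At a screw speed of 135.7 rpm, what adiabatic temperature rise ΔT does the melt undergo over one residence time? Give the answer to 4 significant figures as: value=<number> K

value=93.41 K

Throughput in SI: Q_s = 77.4 kg/h ÷ 3600 s/h = 0.0215 kg/s
t_res = M / Q_s = 4.08 ÷ 0.0215 = 189.767 s
Geometry in metres: D = 84.8 mm → 0.0848 m, h = 9.48 mm → 0.00948 m; screw speed N = 135.7 rpm = 2.26167 rev/s
γ̇ = π D N / h = (π)(0.0848)(2.26167) / 0.00948 = 63.5574 s⁻¹
ΔT = η·γ̇²·t_res / (ρ·cp) = 312 · (63.5574)² · 189.767 / (1187 · 2157) = 93.413 K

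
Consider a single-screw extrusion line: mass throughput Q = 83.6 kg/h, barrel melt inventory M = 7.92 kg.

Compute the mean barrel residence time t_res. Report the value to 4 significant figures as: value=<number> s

Q_s = Q / 3600 = 83.6 / 3600 = 0.0232222 kg/s
Mean residence time: t_res = M/Q_s = 7.92 kg / 0.0232222 kg/s = 341.053 s

value=341.1 s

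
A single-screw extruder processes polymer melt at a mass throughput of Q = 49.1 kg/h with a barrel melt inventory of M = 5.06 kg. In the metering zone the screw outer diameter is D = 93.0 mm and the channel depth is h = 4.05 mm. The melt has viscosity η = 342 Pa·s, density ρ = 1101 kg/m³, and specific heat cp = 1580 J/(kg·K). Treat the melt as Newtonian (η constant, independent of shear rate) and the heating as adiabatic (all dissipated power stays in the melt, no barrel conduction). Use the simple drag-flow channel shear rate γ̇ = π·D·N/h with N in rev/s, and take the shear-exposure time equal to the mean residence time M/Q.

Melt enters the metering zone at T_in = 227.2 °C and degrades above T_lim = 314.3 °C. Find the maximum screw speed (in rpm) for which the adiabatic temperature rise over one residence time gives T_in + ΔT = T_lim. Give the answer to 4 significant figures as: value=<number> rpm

Throughput in SI: Q_s = 49.1 kg/h ÷ 3600 s/h = 0.0136389 kg/s
Mean residence time: t_res = M/Q_s = 5.06 kg / 0.0136389 kg/s = 370.998 s
Convert to metres: D = 0.093 m, h = 0.00405 m
Allowable rise: ΔT_a = T_lim − T_in = 314.3 − 227.2 = 87.1 K
Invert ΔT = ηγ̇²t_res/(ρcp) for γ̇: γ̇_max² = ΔT_a ρ cp / (η t_res) = 87.1·1101·1580 / (342·370.998) = 1194.17 s⁻²
γ̇_max = sqrt(1194.17) = 34.5567 s⁻¹
N_max = γ̇_max·h / (π·D) = 34.5567 · 0.00405 / (π · 0.093) = 0.479021 rev/s = 28.7413 rpm

value=28.74 rpm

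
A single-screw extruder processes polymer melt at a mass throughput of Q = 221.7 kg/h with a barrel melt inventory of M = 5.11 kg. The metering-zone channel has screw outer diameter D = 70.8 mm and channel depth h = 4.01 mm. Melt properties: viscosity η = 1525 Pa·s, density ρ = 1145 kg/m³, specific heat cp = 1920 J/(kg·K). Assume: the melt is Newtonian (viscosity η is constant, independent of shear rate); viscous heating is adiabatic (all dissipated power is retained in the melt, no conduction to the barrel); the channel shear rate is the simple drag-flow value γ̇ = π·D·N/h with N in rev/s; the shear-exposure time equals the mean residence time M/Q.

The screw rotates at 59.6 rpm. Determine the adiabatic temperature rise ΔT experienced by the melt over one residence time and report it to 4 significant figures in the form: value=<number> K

Throughput in SI: Q_s = 221.7 kg/h ÷ 3600 s/h = 0.0615833 kg/s
Mean residence time: t_res = M/Q_s = 5.11 kg / 0.0615833 kg/s = 82.977 s
Convert to SI: D = 0.0708 m, h = 0.00401 m, N = 59.6/60 = 0.993333 rev/s
γ̇ = π D N / h = (π)(0.0708)(0.993333) / 0.00401 = 55.0977 s⁻¹
ΔT = η·γ̇²·t_res/(ρ·cp) = [1525 × 55.0977² × 82.977] / [1145 × 1920] = 174.738 K

value=174.7 K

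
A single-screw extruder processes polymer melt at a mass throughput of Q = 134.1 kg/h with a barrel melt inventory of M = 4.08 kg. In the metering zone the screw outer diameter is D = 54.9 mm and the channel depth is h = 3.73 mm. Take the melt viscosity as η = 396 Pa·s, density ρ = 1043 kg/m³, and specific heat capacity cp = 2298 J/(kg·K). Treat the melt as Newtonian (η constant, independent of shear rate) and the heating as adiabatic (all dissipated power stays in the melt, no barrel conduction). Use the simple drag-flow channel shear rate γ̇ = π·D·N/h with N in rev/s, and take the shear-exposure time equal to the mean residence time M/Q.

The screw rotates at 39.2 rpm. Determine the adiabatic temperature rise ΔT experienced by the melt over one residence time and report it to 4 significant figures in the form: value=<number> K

Convert throughput: Q = 134.1 kg/h = 134.1/3600 = 0.03725 kg/s
Mean residence time: t_res = M/Q_s = 4.08 kg / 0.03725 kg/s = 109.53 s
Convert to SI: D = 0.0549 m, h = 0.00373 m, N = 39.2/60 = 0.653333 rev/s
γ̇ = π D N / h = (π)(0.0549)(0.653333) / 0.00373 = 30.2098 s⁻¹
ΔT = η·γ̇²·t_res / (ρ·cp) = 396 · (30.2098)² · 109.53 / (1043 · 2298) = 16.5155 K

value=16.52 K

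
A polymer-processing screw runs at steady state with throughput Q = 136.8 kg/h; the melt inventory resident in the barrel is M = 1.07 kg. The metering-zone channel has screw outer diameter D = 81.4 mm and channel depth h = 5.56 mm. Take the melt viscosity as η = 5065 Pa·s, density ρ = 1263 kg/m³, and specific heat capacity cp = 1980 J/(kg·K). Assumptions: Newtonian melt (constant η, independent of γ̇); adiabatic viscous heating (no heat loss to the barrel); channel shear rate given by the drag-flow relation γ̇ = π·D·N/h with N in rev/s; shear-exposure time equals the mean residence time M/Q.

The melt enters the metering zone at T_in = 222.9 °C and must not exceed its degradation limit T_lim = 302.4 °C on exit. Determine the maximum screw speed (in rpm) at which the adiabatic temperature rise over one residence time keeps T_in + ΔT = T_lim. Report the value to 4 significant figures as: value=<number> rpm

Throughput in SI: Q_s = 136.8 kg/h ÷ 3600 s/h = 0.038 kg/s
t_res = M / Q_s = 1.07 / 0.038 = 28.1579 s
Convert to metres: D = 0.0814 m, h = 0.00556 m
Allowable rise: ΔT_a = T_lim − T_in = 302.4 − 222.9 = 79.5 K
γ̇_max² = ΔT_a·ρ·cp/(η·t_res) = 79.5·1263·1980/(5065·28.1579) = 1393.98 s⁻²
γ̇_max = √1393.98 = 37.336 s⁻¹
Solve γ̇ = πDN/h for N: N_max = γ̇_max·h/(π·D) = 37.336 × 0.00556 / (π × 0.0814) = 0.811762 rev/s = 48.7057 rpm

value=48.71 rpm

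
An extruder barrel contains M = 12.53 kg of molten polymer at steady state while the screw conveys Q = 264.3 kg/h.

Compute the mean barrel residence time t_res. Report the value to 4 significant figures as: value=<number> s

Convert throughput: Q = 264.3 kg/h = 264.3/3600 = 0.0734167 kg/s
t_res = M / Q_s = 12.53 ÷ 0.0734167 = 170.67 s

value=170.7 s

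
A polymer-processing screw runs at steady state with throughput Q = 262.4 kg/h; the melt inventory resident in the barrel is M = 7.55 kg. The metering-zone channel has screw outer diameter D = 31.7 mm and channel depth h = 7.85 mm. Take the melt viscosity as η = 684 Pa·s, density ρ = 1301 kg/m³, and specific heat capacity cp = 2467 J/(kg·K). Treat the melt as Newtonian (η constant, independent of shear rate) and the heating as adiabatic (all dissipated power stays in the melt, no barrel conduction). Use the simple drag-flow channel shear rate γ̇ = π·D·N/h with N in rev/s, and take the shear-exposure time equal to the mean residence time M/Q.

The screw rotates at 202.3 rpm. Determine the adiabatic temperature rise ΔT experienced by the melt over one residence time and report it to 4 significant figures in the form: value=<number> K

Q_s = Q / 3600 = 262.4 / 3600 = 0.0728889 kg/s
t_res = M / Q_s = 7.55 ÷ 0.0728889 = 103.582 s
D = 31.7 mm = 0.0317 m;  h = 7.85 mm = 0.00785 m;  N = 202.3 rpm / 60 = 3.37167 rev/s
γ̇ = π·D·N / h = π · 0.0317 · 3.37167 / 0.00785 = 42.7744 s⁻¹
Adiabatic rise: ΔT = η γ̇² t_res / (ρ cp) = 684·(42.7744)²·103.582 / (1301·2467) = 40.389 K

value=40.39 K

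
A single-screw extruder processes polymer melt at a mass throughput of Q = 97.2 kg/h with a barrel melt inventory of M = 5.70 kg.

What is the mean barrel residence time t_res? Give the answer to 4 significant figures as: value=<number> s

value=211.1 s

Throughput in SI: Q_s = 97.2 kg/h ÷ 3600 s/h = 0.027 kg/s
t_res = M / Q_s = 5.70 ÷ 0.027 = 211.111 s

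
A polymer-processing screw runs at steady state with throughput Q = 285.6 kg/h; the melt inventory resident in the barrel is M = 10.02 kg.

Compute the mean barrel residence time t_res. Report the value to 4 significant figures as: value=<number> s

value=126.3 s

Throughput in SI: Q_s = 285.6 kg/h ÷ 3600 s/h = 0.0793333 kg/s
Mean residence time: t_res = M/Q_s = 10.02 kg / 0.0793333 kg/s = 126.303 s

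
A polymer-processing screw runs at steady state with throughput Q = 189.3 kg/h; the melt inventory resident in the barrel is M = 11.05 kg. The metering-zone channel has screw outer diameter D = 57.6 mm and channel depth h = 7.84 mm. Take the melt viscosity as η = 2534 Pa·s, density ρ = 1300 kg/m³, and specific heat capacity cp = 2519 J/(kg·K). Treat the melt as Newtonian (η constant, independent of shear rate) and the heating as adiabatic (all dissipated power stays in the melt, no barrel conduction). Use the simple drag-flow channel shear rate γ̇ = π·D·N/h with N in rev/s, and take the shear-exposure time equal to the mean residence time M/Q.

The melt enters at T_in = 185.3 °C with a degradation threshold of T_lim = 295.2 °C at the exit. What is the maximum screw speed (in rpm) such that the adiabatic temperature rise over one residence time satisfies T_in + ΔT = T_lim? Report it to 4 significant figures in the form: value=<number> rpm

Throughput in SI: Q_s = 189.3 kg/h ÷ 3600 s/h = 0.0525833 kg/s
t_res = M / Q_s = 11.05 / 0.0525833 = 210.143 s
Convert to metres: D = 0.0576 m, h = 0.00784 m
Allowable rise: ΔT_a = T_lim − T_in = 295.2 − 185.3 = 109.9 K
γ̇_max² = ΔT_a·ρ·cp / (η·t_res) = [109.9 × 1300 × 2519] / [2534 × 210.143] = 675.847 s⁻²
γ̇_max = √675.847 = 25.9971 s⁻¹
N_max = γ̇_max h / (πD) = 25.9971·0.00784/(π·0.0576) = 1.12634 rev/s → ×60 = 67.5802 rpm

value=67.58 rpm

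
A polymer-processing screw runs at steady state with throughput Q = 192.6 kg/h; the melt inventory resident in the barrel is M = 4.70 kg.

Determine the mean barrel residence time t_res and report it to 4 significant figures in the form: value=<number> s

Throughput in SI: Q_s = 192.6 kg/h ÷ 3600 s/h = 0.0535 kg/s
t_res = M / Q_s = 4.70 ÷ 0.0535 = 87.8505 s

value=87.85 s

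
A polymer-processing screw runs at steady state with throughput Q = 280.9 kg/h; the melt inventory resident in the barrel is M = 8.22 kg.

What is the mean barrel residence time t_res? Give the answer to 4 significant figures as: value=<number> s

value=105.3 s

Throughput in SI: Q_s = 280.9 kg/h ÷ 3600 s/h = 0.0780278 kg/s
t_res = M / Q_s = 8.22 / 0.0780278 = 105.347 s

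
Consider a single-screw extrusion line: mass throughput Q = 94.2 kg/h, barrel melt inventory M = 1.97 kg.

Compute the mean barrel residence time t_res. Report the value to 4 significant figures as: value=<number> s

Q_s = Q / 3600 = 94.2 / 3600 = 0.0261667 kg/s
Mean residence time: t_res = M/Q_s = 1.97 kg / 0.0261667 kg/s = 75.2866 s

value=75.29 s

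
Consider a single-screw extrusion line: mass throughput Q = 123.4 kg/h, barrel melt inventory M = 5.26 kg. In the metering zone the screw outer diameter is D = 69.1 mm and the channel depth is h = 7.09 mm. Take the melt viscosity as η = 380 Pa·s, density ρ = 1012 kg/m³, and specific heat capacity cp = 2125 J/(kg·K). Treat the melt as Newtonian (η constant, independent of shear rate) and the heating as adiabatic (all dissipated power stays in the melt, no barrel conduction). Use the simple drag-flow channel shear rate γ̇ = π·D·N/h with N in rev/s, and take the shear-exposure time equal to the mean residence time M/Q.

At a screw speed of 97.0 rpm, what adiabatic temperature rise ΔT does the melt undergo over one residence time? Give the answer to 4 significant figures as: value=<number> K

Throughput in SI: Q_s = 123.4 kg/h ÷ 3600 s/h = 0.0342778 kg/s
t_res = M / Q_s = 5.26 / 0.0342778 = 153.452 s
D = 69.1 mm = 0.0691 m;  h = 7.09 mm = 0.00709 m;  N = 97.0 rpm / 60 = 1.61667 rev/s
γ̇ = π D N / h = (π)(0.0691)(1.61667) / 0.00709 = 49.4997 s⁻¹
ΔT = η·γ̇²·t_res/(ρ·cp) = [380 × 49.4997² × 153.452] / [1012 × 2125] = 66.4388 K

value=66.44 K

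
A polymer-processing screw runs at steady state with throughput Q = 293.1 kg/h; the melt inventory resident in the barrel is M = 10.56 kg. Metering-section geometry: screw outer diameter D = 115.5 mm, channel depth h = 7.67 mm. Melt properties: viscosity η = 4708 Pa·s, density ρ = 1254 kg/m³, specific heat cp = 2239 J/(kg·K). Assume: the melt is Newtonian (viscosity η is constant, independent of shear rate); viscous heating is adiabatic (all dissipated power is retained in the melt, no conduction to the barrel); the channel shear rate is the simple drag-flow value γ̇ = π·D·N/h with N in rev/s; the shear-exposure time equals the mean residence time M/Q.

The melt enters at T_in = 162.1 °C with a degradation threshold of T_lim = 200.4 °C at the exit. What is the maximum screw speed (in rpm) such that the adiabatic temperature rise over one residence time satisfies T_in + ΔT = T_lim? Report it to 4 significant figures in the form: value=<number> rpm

value=16.83 rpm

Convert throughput: Q = 293.1 kg/h = 293.1/3600 = 0.0814167 kg/s
Mean residence time: t_res = M/Q_s = 10.56 kg / 0.0814167 kg/s = 129.703 s
Geometry in SI: D = 115.5 mm → 0.1155 m, h = 7.67 mm → 0.00767 m
ΔT_a = T_lim − T_in = 200.4 °C − 162.1 °C = 38.3 K
Invert ΔT = ηγ̇²t_res/(ρcp) for γ̇: γ̇_max² = ΔT_a ρ cp / (η t_res) = 38.3·1254·2239 / (4708·129.703) = 176.102 s⁻²
γ̇_max = √176.102 = 13.2703 s⁻¹
N_max = γ̇_max h / (πD) = 13.2703·0.00767/(π·0.1155) = 0.280508 rev/s → ×60 = 16.8305 rpm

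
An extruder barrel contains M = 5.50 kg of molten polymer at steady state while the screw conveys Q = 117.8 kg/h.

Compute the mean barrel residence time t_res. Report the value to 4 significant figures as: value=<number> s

Convert throughput: Q = 117.8 kg/h = 117.8/3600 = 0.0327222 kg/s
t_res = M / Q_s = 5.50 / 0.0327222 = 168.081 s

value=168.1 s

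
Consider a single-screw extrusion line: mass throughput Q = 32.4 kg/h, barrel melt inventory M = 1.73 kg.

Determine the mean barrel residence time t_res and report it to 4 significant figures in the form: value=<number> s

Convert throughput: Q = 32.4 kg/h = 32.4/3600 = 0.009 kg/s
t_res = M / Q_s = 1.73 ÷ 0.009 = 192.222 s

value=192.2 s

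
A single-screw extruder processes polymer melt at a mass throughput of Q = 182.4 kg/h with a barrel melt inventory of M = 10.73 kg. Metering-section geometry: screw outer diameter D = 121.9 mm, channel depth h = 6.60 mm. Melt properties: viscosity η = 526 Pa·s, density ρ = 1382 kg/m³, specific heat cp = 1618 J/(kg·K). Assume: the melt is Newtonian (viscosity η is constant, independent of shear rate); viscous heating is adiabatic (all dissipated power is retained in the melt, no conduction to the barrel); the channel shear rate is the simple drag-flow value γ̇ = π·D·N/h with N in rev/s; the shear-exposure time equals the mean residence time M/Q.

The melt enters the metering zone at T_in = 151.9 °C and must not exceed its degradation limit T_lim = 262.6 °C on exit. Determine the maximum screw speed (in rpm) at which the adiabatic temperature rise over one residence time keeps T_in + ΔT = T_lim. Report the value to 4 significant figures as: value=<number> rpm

value=48.74 rpm

Q_s = Q / 3600 = 182.4 / 3600 = 0.0506667 kg/s
t_res = M / Q_s = 10.73 / 0.0506667 = 211.776 s
Geometry in SI: D = 121.9 mm → 0.1219 m, h = 6.60 mm → 0.0066 m
Allowable rise: ΔT_a = T_lim − T_in = 262.6 − 151.9 = 110.7 K
γ̇_max² = ΔT_a·ρ·cp/(η·t_res) = 110.7·1382·1618/(526·211.776) = 2222.14 s⁻²
Take the square root: γ̇_max = √(2222.14) = 47.1396 s⁻¹
N_max = γ̇_max h / (πD) = 47.1396·0.0066/(π·0.1219) = 0.812411 rev/s → ×60 = 48.7447 rpm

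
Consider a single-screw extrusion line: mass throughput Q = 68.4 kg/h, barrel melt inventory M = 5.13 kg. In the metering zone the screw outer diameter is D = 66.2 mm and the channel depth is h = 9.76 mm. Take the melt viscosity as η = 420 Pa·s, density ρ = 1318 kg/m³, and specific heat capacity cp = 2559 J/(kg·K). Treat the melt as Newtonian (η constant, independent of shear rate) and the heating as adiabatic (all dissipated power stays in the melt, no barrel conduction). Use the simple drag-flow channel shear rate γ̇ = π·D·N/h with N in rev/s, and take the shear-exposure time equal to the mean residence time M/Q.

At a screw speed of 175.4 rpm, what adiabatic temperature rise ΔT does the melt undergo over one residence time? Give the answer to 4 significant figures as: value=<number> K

Throughput in SI: Q_s = 68.4 kg/h ÷ 3600 s/h = 0.019 kg/s
t_res = M / Q_s = 5.13 / 0.019 = 270 s
D = 66.2 mm = 0.0662 m;  h = 9.76 mm = 0.00976 m;  N = 175.4 rpm / 60 = 2.92333 rev/s
γ̇ = π D N / h = (π)(0.0662)(2.92333) / 0.00976 = 62.2926 s⁻¹
ΔT = η·γ̇²·t_res/(ρ·cp) = [420 × 62.2926² × 270] / [1318 × 2559] = 130.467 K

value=130.5 K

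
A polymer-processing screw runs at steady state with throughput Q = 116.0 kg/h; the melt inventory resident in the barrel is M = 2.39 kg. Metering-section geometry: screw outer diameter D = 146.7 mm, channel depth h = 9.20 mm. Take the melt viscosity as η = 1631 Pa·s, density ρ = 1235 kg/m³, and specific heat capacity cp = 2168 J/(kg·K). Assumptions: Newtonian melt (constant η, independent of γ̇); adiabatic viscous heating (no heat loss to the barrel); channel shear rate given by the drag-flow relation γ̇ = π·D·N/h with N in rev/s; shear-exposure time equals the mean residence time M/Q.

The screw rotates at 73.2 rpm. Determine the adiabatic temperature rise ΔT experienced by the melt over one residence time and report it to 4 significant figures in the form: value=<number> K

value=168.8 K

Q_s = Q / 3600 = 116.0 / 3600 = 0.0322222 kg/s
t_res = M / Q_s = 2.39 / 0.0322222 = 74.1724 s
Convert to SI: D = 0.1467 m, h = 0.0092 m, N = 73.2/60 = 1.22 rev/s
γ̇ = π·D·N / h = π · 0.1467 · 1.22 / 0.0092 = 61.1156 s⁻¹
ΔT = η·γ̇²·t_res/(ρ·cp) = [1631 × 61.1156² × 74.1724] / [1235 × 2168] = 168.762 K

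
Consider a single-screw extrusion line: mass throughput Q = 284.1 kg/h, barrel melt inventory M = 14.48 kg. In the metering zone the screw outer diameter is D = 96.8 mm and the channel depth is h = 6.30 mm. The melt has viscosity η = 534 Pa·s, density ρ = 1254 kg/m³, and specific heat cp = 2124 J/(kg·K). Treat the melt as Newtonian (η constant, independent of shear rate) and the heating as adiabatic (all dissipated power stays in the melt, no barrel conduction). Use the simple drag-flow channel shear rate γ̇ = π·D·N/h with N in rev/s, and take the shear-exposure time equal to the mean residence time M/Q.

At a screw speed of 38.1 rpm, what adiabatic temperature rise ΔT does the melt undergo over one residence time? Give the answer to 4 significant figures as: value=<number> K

Q_s = Q / 3600 = 284.1 / 3600 = 0.0789167 kg/s
Mean residence time: t_res = M/Q_s = 14.48 kg / 0.0789167 kg/s = 183.485 s
Convert to SI: D = 0.0968 m, h = 0.0063 m, N = 38.1/60 = 0.635 rev/s
γ̇ = π D N / h = (π)(0.0968)(0.635) / 0.0063 = 30.652 s⁻¹
ΔT = η·γ̇²·t_res / (ρ·cp) = 534 · (30.652)² · 183.485 / (1254 · 2124) = 34.5626 K

value=34.56 K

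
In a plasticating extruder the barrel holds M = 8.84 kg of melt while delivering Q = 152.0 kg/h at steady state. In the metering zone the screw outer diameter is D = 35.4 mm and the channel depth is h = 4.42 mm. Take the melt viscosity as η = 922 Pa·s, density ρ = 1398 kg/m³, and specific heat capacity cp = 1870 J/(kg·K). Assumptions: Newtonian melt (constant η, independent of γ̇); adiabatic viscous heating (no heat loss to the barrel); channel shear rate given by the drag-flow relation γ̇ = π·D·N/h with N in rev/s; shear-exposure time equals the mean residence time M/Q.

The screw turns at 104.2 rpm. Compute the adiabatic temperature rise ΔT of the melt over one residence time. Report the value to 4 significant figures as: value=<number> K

Throughput in SI: Q_s = 152.0 kg/h ÷ 3600 s/h = 0.0422222 kg/s
t_res = M / Q_s = 8.84 / 0.0422222 = 209.368 s
Geometry in metres: D = 35.4 mm → 0.0354 m, h = 4.42 mm → 0.00442 m; screw speed N = 104.2 rpm = 1.73667 rev/s
γ̇ = π·D·N / h = π · 0.0354 · 1.73667 / 0.00442 = 43.6966 s⁻¹
ΔT = η·γ̇²·t_res/(ρ·cp) = [922 × 43.6966² × 209.368] / [1398 × 1870] = 140.99 K

value=141.0 K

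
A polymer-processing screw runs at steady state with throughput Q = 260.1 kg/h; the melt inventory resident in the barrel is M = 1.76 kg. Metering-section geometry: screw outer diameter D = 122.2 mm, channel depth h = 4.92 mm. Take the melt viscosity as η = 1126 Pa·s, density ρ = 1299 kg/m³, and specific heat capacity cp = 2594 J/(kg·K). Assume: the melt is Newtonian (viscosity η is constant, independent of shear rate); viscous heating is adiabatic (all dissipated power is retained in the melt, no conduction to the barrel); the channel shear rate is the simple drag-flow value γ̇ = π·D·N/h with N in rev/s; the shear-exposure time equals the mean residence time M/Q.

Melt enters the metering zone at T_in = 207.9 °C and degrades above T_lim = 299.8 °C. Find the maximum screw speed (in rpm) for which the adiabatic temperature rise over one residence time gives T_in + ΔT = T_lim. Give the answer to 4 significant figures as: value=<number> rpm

Throughput in SI: Q_s = 260.1 kg/h ÷ 3600 s/h = 0.07225 kg/s
t_res = M / Q_s = 1.76 / 0.07225 = 24.3599 s
Convert to metres: D = 0.1222 m, h = 0.00492 m
ΔT_a = T_lim − T_in = 299.8 − 207.9 = 91.9 K
γ̇_max² = ΔT_a·ρ·cp/(η·t_res) = 91.9·1299·2594/(1126·24.3599) = 11289.7 s⁻²
Take the square root: γ̇_max = √(11289.7) = 106.253 s⁻¹
N_max = γ̇_max·h / (π·D) = 106.253 · 0.00492 / (π · 0.1222) = 1.36171 rev/s = 81.7026 rpm

value=81.70 rpm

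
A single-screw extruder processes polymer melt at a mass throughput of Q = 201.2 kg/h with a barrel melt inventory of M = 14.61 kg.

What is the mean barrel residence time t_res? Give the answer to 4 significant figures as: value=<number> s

Convert throughput: Q = 201.2 kg/h = 201.2/3600 = 0.0558889 kg/s
t_res = M / Q_s = 14.61 ÷ 0.0558889 = 261.412 s

value=261.4 s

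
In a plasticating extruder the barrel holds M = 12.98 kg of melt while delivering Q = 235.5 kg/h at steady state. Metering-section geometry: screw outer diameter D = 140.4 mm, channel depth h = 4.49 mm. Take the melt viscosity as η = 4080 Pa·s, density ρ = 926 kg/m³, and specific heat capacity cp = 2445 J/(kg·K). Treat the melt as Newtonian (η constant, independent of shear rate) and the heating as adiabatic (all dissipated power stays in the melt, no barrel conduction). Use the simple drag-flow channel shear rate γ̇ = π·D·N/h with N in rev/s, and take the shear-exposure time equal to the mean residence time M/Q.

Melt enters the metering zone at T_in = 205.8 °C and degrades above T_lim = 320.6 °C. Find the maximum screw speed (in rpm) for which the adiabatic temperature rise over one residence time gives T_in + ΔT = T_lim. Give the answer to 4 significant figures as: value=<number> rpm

value=10.94 rpm

Q_s = Q / 3600 = 235.5 / 3600 = 0.0654167 kg/s
Mean residence time: t_res = M/Q_s = 12.98 kg / 0.0654167 kg/s = 198.42 s
D = 140.4 mm = 0.1404 m;  h = 4.49 mm = 0.00449 m
ΔT_a = T_lim − T_in = 320.6 − 205.8 = 114.8 K
γ̇_max² = ΔT_a·ρ·cp/(η·t_res) = 114.8·926·2445/(4080·198.42) = 321.059 s⁻²
Take the square root: γ̇_max = √(321.059) = 17.9181 s⁻¹
N_max = γ̇_max·h / (π·D) = 17.9181 · 0.00449 / (π · 0.1404) = 0.182399 rev/s = 10.9439 rpm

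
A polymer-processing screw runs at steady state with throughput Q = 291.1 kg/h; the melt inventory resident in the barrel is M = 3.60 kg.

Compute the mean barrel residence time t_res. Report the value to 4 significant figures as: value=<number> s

value=44.52 s

Convert throughput: Q = 291.1 kg/h = 291.1/3600 = 0.0808611 kg/s
Mean residence time: t_res = M/Q_s = 3.60 kg / 0.0808611 kg/s = 44.5208 s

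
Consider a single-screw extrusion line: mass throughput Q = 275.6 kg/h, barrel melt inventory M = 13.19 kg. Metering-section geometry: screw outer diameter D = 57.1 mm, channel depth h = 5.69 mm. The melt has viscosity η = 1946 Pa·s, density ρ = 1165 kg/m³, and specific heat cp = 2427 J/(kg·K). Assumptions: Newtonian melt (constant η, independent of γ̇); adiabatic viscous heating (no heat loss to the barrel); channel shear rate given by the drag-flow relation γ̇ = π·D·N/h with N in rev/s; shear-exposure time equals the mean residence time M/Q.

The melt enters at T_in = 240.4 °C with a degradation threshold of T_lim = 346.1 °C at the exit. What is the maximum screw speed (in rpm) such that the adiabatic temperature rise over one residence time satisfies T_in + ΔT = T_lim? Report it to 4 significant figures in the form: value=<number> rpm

Q_s = Q / 3600 = 275.6 / 3600 = 0.0765556 kg/s
t_res = M / Q_s = 13.19 ÷ 0.0765556 = 172.293 s
D = 57.1 mm = 0.0571 m;  h = 5.69 mm = 0.00569 m
ΔT_a = T_lim − T_in = 346.1 °C − 240.4 °C = 105.7 K
Invert ΔT = ηγ̇²t_res/(ρcp) for γ̇: γ̇_max² = ΔT_a ρ cp / (η t_res) = 105.7·1165·2427 / (1946·172.293) = 891.374 s⁻²
Take the square root: γ̇_max = √(891.374) = 29.8559 s⁻¹
N_max = γ̇_max h / (πD) = 29.8559·0.00569/(π·0.0571) = 0.947014 rev/s → ×60 = 56.8208 rpm

value=56.82 rpm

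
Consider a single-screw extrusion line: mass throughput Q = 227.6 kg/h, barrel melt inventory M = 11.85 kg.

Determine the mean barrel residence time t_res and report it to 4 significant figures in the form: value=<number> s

value=187.4 s

Convert throughput: Q = 227.6 kg/h = 227.6/3600 = 0.0632222 kg/s
t_res = M / Q_s = 11.85 ÷ 0.0632222 = 187.434 s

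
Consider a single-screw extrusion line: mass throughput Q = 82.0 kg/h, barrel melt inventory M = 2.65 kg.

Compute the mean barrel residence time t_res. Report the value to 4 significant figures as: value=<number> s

Convert throughput: Q = 82.0 kg/h = 82.0/3600 = 0.0227778 kg/s
t_res = M / Q_s = 2.65 / 0.0227778 = 116.341 s

value=116.3 s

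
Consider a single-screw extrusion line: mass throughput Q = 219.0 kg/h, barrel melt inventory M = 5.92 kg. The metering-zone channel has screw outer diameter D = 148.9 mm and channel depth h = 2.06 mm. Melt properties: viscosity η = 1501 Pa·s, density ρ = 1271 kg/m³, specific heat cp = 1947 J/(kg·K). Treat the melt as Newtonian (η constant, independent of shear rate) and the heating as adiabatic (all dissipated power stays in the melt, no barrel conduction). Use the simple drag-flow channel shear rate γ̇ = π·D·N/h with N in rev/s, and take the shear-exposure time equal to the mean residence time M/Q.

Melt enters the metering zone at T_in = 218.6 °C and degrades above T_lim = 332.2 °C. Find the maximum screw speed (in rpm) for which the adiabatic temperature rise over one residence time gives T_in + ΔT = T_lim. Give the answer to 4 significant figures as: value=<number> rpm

value=11.59 rpm

Convert throughput: Q = 219.0 kg/h = 219.0/3600 = 0.0608333 kg/s
t_res = M / Q_s = 5.92 / 0.0608333 = 97.3151 s
D = 148.9 mm = 0.1489 m;  h = 2.06 mm = 0.00206 m
ΔT_a = T_lim − T_in = 332.2 °C − 218.6 °C = 113.6 K
γ̇_max² = ΔT_a·ρ·cp/(η·t_res) = 113.6·1271·1947/(1501·97.3151) = 1924.55 s⁻²
γ̇_max = √1924.55 = 43.8697 s⁻¹
N_max = γ̇_max·h / (π·D) = 43.8697 · 0.00206 / (π · 0.1489) = 0.193191 rev/s = 11.5915 rpm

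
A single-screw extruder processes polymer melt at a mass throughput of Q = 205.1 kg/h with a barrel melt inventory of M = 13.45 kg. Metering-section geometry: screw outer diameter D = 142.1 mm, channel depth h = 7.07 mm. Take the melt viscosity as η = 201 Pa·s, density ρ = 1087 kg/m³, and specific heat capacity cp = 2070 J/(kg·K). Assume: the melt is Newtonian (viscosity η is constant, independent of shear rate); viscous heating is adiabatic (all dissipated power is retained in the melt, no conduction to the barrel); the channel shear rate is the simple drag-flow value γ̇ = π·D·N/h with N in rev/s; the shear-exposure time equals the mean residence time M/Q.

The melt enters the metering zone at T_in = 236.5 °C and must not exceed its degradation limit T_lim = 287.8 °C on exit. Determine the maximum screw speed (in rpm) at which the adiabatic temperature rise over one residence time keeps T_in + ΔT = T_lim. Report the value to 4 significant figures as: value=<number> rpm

Q_s = Q / 3600 = 205.1 / 3600 = 0.0569722 kg/s
t_res = M / Q_s = 13.45 / 0.0569722 = 236.08 s
Geometry in SI: D = 142.1 mm → 0.1421 m, h = 7.07 mm → 0.00707 m
ΔT_a = T_lim − T_in = 287.8 °C − 236.5 °C = 51.3 K
γ̇_max² = ΔT_a·ρ·cp / (η·t_res) = [51.3 × 1087 × 2070] / [201 × 236.08] = 2432.55 s⁻²
Take the square root: γ̇_max = √(2432.55) = 49.3209 s⁻¹
N_max = γ̇_max h / (πD) = 49.3209·0.00707/(π·0.1421) = 0.7811 rev/s → ×60 = 46.866 rpm

value=46.87 rpm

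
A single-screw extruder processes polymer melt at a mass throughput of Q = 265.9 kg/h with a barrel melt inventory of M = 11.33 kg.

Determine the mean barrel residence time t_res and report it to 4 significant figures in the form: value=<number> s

Throughput in SI: Q_s = 265.9 kg/h ÷ 3600 s/h = 0.0738611 kg/s
Mean residence time: t_res = M/Q_s = 11.33 kg / 0.0738611 kg/s = 153.396 s

value=153.4 s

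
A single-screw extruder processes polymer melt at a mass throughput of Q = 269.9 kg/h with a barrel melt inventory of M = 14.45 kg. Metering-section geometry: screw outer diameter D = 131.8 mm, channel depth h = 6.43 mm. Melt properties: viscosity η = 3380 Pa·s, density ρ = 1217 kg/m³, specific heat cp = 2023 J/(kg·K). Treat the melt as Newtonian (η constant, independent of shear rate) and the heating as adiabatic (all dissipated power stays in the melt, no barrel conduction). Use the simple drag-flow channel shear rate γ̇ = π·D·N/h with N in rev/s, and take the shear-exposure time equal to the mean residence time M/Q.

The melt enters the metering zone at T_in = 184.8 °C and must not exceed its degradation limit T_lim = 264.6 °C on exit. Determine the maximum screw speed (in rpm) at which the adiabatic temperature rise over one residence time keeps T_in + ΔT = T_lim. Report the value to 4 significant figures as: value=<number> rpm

value=16.18 rpm

Q_s = Q / 3600 = 269.9 / 3600 = 0.0749722 kg/s
t_res = M / Q_s = 14.45 ÷ 0.0749722 = 192.738 s
D = 131.8 mm = 0.1318 m;  h = 6.43 mm = 0.00643 m
Allowable rise: ΔT_a = T_lim − T_in = 264.6 − 184.8 = 79.8 K
γ̇_max² = ΔT_a·ρ·cp / (η·t_res) = [79.8 × 1217 × 2023] / [3380 × 192.738] = 301.582 s⁻²
γ̇_max = sqrt(301.582) = 17.3661 s⁻¹
Solve γ̇ = πDN/h for N: N_max = γ̇_max·h/(π·D) = 17.3661 × 0.00643 / (π × 0.1318) = 0.26968 rev/s = 16.1808 rpm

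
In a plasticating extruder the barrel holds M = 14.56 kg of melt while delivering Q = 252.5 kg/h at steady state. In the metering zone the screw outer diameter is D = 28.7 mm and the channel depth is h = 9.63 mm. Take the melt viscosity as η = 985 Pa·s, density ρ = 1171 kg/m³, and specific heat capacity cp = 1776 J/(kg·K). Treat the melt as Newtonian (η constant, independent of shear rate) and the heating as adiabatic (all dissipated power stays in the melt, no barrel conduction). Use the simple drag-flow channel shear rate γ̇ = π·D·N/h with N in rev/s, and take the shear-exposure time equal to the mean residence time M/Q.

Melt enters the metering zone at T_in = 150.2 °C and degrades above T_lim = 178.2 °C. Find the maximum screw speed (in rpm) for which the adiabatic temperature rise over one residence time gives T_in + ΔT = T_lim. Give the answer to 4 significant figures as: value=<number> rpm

value=108.1 rpm

Q_s = Q / 3600 = 252.5 / 3600 = 0.0701389 kg/s
t_res = M / Q_s = 14.56 / 0.0701389 = 207.588 s
Convert to metres: D = 0.0287 m, h = 0.00963 m
ΔT_a = T_lim − T_in = 178.2 − 150.2 = 28 K
Invert ΔT = ηγ̇²t_res/(ρcp) for γ̇: γ̇_max² = ΔT_a ρ cp / (η t_res) = 28·1171·1776 / (985·207.588) = 284.786 s⁻²
γ̇_max = sqrt(284.786) = 16.8756 s⁻¹
N_max = γ̇_max·h / (π·D) = 16.8756 · 0.00963 / (π · 0.0287) = 1.80241 rev/s = 108.145 rpm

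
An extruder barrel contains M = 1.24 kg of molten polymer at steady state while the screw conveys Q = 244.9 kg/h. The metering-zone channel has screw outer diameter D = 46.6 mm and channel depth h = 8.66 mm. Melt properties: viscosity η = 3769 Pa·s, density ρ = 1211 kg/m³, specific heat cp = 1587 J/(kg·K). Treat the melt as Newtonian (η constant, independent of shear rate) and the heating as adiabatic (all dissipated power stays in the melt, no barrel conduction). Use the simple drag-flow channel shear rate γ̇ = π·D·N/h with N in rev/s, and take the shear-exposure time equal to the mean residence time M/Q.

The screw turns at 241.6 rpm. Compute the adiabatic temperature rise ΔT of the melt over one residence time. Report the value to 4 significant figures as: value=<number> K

value=165.6 K

Q_s = Q / 3600 = 244.9 / 3600 = 0.0680278 kg/s
Mean residence time: t_res = M/Q_s = 1.24 kg / 0.0680278 kg/s = 18.2278 s
Convert to SI: D = 0.0466 m, h = 0.00866 m, N = 241.6/60 = 4.02667 rev/s
γ̇ = π D N / h = (π)(0.0466)(4.02667) / 0.00866 = 68.0712 s⁻¹
ΔT = η·γ̇²·t_res/(ρ·cp) = [3769 × 68.0712² × 18.2278] / [1211 × 1587] = 165.641 K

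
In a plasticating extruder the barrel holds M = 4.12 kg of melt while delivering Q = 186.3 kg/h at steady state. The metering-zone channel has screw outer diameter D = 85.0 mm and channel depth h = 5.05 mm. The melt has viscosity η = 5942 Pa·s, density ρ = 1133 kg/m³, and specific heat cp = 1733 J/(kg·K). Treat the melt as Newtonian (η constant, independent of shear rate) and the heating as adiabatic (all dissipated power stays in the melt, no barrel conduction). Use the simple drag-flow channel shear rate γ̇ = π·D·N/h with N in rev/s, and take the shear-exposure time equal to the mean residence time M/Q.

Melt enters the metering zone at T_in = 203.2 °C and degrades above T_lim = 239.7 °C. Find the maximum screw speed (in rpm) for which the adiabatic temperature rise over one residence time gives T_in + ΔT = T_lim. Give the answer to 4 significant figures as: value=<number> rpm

value=13.97 rpm

Convert throughput: Q = 186.3 kg/h = 186.3/3600 = 0.05175 kg/s
t_res = M / Q_s = 4.12 ÷ 0.05175 = 79.6135 s
Geometry in SI: D = 85.0 mm → 0.085 m, h = 5.05 mm → 0.00505 m
ΔT_a = T_lim − T_in = 239.7 − 203.2 = 36.5 K
Invert ΔT = ηγ̇²t_res/(ρcp) for γ̇: γ̇_max² = ΔT_a ρ cp / (η t_res) = 36.5·1133·1733 / (5942·79.6135) = 151.496 s⁻²
Take the square root: γ̇_max = √(151.496) = 12.3084 s⁻¹
Solve γ̇ = πDN/h for N: N_max = γ̇_max·h/(π·D) = 12.3084 × 0.00505 / (π × 0.085) = 0.232768 rev/s = 13.9661 rpm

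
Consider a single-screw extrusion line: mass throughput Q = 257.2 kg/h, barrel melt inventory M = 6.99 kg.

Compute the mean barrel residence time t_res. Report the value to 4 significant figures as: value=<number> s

Q_s = Q / 3600 = 257.2 / 3600 = 0.0714444 kg/s
t_res = M / Q_s = 6.99 ÷ 0.0714444 = 97.8383 s

value=97.84 s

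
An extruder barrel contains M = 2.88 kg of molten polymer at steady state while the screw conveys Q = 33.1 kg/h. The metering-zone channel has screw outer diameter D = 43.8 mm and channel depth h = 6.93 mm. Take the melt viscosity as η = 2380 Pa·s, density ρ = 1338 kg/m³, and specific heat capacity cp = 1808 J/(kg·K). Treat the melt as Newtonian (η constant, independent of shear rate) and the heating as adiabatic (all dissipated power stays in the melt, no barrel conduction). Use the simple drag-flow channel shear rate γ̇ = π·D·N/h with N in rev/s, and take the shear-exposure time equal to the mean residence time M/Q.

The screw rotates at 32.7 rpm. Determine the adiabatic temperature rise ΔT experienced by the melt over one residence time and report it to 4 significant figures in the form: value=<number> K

value=36.09 K

Throughput in SI: Q_s = 33.1 kg/h ÷ 3600 s/h = 0.00919444 kg/s
t_res = M / Q_s = 2.88 ÷ 0.00919444 = 313.233 s
Convert to SI: D = 0.0438 m, h = 0.00693 m, N = 32.7/60 = 0.545 rev/s
Shear rate: γ̇ = πDN/h = π·0.0438·0.545/0.00693 = 10.8215 s⁻¹
Adiabatic rise: ΔT = η γ̇² t_res / (ρ cp) = 2380·(10.8215)²·313.233 / (1338·1808) = 36.0881 K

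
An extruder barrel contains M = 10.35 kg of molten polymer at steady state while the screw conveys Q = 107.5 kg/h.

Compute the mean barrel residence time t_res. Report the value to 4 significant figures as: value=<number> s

value=346.6 s

Q_s = Q / 3600 = 107.5 / 3600 = 0.0298611 kg/s
t_res = M / Q_s = 10.35 ÷ 0.0298611 = 346.605 s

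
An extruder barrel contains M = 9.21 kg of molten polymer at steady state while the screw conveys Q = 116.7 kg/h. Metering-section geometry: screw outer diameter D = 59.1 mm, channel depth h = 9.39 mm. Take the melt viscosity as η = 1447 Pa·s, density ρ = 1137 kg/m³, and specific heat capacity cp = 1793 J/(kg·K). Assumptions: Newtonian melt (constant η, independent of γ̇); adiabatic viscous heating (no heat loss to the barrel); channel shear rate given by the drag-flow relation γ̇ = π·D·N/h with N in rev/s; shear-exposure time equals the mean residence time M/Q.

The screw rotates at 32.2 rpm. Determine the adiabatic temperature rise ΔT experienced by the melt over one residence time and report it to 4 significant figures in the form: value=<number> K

value=22.71 K

Convert throughput: Q = 116.7 kg/h = 116.7/3600 = 0.0324167 kg/s
t_res = M / Q_s = 9.21 ÷ 0.0324167 = 284.113 s
D = 59.1 mm = 0.0591 m;  h = 9.39 mm = 0.00939 m;  N = 32.2 rpm / 60 = 0.536667 rev/s
γ̇ = π·D·N / h = π · 0.0591 · 0.536667 / 0.00939 = 10.6115 s⁻¹
Adiabatic rise: ΔT = η γ̇² t_res / (ρ cp) = 1447·(10.6115)²·284.113 / (1137·1793) = 22.7076 K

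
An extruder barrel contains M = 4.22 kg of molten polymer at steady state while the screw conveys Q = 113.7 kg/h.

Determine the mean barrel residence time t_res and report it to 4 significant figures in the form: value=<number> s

Convert throughput: Q = 113.7 kg/h = 113.7/3600 = 0.0315833 kg/s
t_res = M / Q_s = 4.22 ÷ 0.0315833 = 133.615 s

value=133.6 s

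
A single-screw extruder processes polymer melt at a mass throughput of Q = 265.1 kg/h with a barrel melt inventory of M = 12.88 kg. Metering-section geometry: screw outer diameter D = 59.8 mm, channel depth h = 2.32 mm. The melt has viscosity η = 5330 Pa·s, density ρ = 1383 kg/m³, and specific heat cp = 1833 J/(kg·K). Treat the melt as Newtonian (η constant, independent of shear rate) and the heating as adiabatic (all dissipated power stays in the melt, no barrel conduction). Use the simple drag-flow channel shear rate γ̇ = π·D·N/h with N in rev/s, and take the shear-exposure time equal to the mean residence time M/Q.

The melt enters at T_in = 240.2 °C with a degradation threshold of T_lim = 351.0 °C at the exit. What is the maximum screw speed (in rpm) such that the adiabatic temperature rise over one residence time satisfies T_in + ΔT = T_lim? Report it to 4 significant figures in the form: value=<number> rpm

value=12.86 rpm

Q_s = Q / 3600 = 265.1 / 3600 = 0.0736389 kg/s
t_res = M / Q_s = 12.88 / 0.0736389 = 174.908 s
Geometry in SI: D = 59.8 mm → 0.0598 m, h = 2.32 mm → 0.00232 m
ΔT_a = T_lim − T_in = 351.0 °C − 240.2 °C = 110.8 K
γ̇_max² = ΔT_a·ρ·cp/(η·t_res) = 110.8·1383·1833/(5330·174.908) = 301.293 s⁻²
γ̇_max = sqrt(301.293) = 17.3578 s⁻¹
Solve γ̇ = πDN/h for N: N_max = γ̇_max·h/(π·D) = 17.3578 × 0.00232 / (π × 0.0598) = 0.214354 rev/s = 12.8612 rpm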